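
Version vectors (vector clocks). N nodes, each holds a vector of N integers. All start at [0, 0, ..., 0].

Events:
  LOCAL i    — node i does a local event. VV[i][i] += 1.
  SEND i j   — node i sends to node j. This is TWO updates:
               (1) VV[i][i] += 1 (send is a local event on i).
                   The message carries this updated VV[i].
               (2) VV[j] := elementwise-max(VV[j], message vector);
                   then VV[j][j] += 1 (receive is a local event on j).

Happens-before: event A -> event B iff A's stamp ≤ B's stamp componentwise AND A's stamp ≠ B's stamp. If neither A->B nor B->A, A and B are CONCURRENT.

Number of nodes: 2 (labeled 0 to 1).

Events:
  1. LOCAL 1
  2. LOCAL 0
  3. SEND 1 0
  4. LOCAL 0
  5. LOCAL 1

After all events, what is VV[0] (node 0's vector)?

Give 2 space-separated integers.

Answer: 3 2

Derivation:
Initial: VV[0]=[0, 0]
Initial: VV[1]=[0, 0]
Event 1: LOCAL 1: VV[1][1]++ -> VV[1]=[0, 1]
Event 2: LOCAL 0: VV[0][0]++ -> VV[0]=[1, 0]
Event 3: SEND 1->0: VV[1][1]++ -> VV[1]=[0, 2], msg_vec=[0, 2]; VV[0]=max(VV[0],msg_vec) then VV[0][0]++ -> VV[0]=[2, 2]
Event 4: LOCAL 0: VV[0][0]++ -> VV[0]=[3, 2]
Event 5: LOCAL 1: VV[1][1]++ -> VV[1]=[0, 3]
Final vectors: VV[0]=[3, 2]; VV[1]=[0, 3]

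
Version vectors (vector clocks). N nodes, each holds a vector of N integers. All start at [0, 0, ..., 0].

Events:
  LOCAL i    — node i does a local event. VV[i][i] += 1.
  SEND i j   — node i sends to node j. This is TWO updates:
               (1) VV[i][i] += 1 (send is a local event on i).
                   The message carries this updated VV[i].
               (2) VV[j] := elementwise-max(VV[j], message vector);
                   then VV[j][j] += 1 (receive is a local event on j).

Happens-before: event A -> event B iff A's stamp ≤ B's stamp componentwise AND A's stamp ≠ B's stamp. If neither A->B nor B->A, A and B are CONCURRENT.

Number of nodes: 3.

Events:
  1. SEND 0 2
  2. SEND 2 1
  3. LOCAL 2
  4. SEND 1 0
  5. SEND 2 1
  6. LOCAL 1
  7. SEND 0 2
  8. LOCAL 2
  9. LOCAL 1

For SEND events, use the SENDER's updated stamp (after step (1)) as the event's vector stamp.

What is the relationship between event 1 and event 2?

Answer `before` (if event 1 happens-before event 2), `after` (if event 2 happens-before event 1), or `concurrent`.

Answer: before

Derivation:
Initial: VV[0]=[0, 0, 0]
Initial: VV[1]=[0, 0, 0]
Initial: VV[2]=[0, 0, 0]
Event 1: SEND 0->2: VV[0][0]++ -> VV[0]=[1, 0, 0], msg_vec=[1, 0, 0]; VV[2]=max(VV[2],msg_vec) then VV[2][2]++ -> VV[2]=[1, 0, 1]
Event 2: SEND 2->1: VV[2][2]++ -> VV[2]=[1, 0, 2], msg_vec=[1, 0, 2]; VV[1]=max(VV[1],msg_vec) then VV[1][1]++ -> VV[1]=[1, 1, 2]
Event 3: LOCAL 2: VV[2][2]++ -> VV[2]=[1, 0, 3]
Event 4: SEND 1->0: VV[1][1]++ -> VV[1]=[1, 2, 2], msg_vec=[1, 2, 2]; VV[0]=max(VV[0],msg_vec) then VV[0][0]++ -> VV[0]=[2, 2, 2]
Event 5: SEND 2->1: VV[2][2]++ -> VV[2]=[1, 0, 4], msg_vec=[1, 0, 4]; VV[1]=max(VV[1],msg_vec) then VV[1][1]++ -> VV[1]=[1, 3, 4]
Event 6: LOCAL 1: VV[1][1]++ -> VV[1]=[1, 4, 4]
Event 7: SEND 0->2: VV[0][0]++ -> VV[0]=[3, 2, 2], msg_vec=[3, 2, 2]; VV[2]=max(VV[2],msg_vec) then VV[2][2]++ -> VV[2]=[3, 2, 5]
Event 8: LOCAL 2: VV[2][2]++ -> VV[2]=[3, 2, 6]
Event 9: LOCAL 1: VV[1][1]++ -> VV[1]=[1, 5, 4]
Event 1 stamp: [1, 0, 0]
Event 2 stamp: [1, 0, 2]
[1, 0, 0] <= [1, 0, 2]? True
[1, 0, 2] <= [1, 0, 0]? False
Relation: before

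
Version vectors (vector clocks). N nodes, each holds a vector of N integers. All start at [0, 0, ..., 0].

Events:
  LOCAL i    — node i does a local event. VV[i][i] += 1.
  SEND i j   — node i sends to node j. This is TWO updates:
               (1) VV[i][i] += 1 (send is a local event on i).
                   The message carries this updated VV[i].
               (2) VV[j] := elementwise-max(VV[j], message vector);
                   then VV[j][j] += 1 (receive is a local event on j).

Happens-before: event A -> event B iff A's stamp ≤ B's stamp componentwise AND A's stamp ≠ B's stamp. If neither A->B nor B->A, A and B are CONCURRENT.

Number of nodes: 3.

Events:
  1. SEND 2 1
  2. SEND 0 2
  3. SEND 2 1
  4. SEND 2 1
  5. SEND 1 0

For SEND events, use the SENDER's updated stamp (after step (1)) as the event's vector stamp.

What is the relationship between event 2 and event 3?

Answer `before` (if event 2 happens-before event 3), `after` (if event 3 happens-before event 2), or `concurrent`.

Answer: before

Derivation:
Initial: VV[0]=[0, 0, 0]
Initial: VV[1]=[0, 0, 0]
Initial: VV[2]=[0, 0, 0]
Event 1: SEND 2->1: VV[2][2]++ -> VV[2]=[0, 0, 1], msg_vec=[0, 0, 1]; VV[1]=max(VV[1],msg_vec) then VV[1][1]++ -> VV[1]=[0, 1, 1]
Event 2: SEND 0->2: VV[0][0]++ -> VV[0]=[1, 0, 0], msg_vec=[1, 0, 0]; VV[2]=max(VV[2],msg_vec) then VV[2][2]++ -> VV[2]=[1, 0, 2]
Event 3: SEND 2->1: VV[2][2]++ -> VV[2]=[1, 0, 3], msg_vec=[1, 0, 3]; VV[1]=max(VV[1],msg_vec) then VV[1][1]++ -> VV[1]=[1, 2, 3]
Event 4: SEND 2->1: VV[2][2]++ -> VV[2]=[1, 0, 4], msg_vec=[1, 0, 4]; VV[1]=max(VV[1],msg_vec) then VV[1][1]++ -> VV[1]=[1, 3, 4]
Event 5: SEND 1->0: VV[1][1]++ -> VV[1]=[1, 4, 4], msg_vec=[1, 4, 4]; VV[0]=max(VV[0],msg_vec) then VV[0][0]++ -> VV[0]=[2, 4, 4]
Event 2 stamp: [1, 0, 0]
Event 3 stamp: [1, 0, 3]
[1, 0, 0] <= [1, 0, 3]? True
[1, 0, 3] <= [1, 0, 0]? False
Relation: before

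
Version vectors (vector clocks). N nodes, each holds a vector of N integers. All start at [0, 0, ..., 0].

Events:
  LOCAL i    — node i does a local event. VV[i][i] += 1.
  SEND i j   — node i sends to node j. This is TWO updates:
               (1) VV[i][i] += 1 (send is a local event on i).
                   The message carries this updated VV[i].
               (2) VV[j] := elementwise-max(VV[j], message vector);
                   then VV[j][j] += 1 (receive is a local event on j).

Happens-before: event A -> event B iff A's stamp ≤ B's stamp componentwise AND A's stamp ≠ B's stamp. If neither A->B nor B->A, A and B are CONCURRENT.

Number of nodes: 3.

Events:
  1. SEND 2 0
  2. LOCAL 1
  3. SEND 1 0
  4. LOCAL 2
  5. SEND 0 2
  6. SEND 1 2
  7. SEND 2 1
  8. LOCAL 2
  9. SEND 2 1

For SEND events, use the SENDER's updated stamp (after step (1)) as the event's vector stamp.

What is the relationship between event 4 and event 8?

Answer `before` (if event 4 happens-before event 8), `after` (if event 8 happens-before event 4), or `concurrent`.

Answer: before

Derivation:
Initial: VV[0]=[0, 0, 0]
Initial: VV[1]=[0, 0, 0]
Initial: VV[2]=[0, 0, 0]
Event 1: SEND 2->0: VV[2][2]++ -> VV[2]=[0, 0, 1], msg_vec=[0, 0, 1]; VV[0]=max(VV[0],msg_vec) then VV[0][0]++ -> VV[0]=[1, 0, 1]
Event 2: LOCAL 1: VV[1][1]++ -> VV[1]=[0, 1, 0]
Event 3: SEND 1->0: VV[1][1]++ -> VV[1]=[0, 2, 0], msg_vec=[0, 2, 0]; VV[0]=max(VV[0],msg_vec) then VV[0][0]++ -> VV[0]=[2, 2, 1]
Event 4: LOCAL 2: VV[2][2]++ -> VV[2]=[0, 0, 2]
Event 5: SEND 0->2: VV[0][0]++ -> VV[0]=[3, 2, 1], msg_vec=[3, 2, 1]; VV[2]=max(VV[2],msg_vec) then VV[2][2]++ -> VV[2]=[3, 2, 3]
Event 6: SEND 1->2: VV[1][1]++ -> VV[1]=[0, 3, 0], msg_vec=[0, 3, 0]; VV[2]=max(VV[2],msg_vec) then VV[2][2]++ -> VV[2]=[3, 3, 4]
Event 7: SEND 2->1: VV[2][2]++ -> VV[2]=[3, 3, 5], msg_vec=[3, 3, 5]; VV[1]=max(VV[1],msg_vec) then VV[1][1]++ -> VV[1]=[3, 4, 5]
Event 8: LOCAL 2: VV[2][2]++ -> VV[2]=[3, 3, 6]
Event 9: SEND 2->1: VV[2][2]++ -> VV[2]=[3, 3, 7], msg_vec=[3, 3, 7]; VV[1]=max(VV[1],msg_vec) then VV[1][1]++ -> VV[1]=[3, 5, 7]
Event 4 stamp: [0, 0, 2]
Event 8 stamp: [3, 3, 6]
[0, 0, 2] <= [3, 3, 6]? True
[3, 3, 6] <= [0, 0, 2]? False
Relation: before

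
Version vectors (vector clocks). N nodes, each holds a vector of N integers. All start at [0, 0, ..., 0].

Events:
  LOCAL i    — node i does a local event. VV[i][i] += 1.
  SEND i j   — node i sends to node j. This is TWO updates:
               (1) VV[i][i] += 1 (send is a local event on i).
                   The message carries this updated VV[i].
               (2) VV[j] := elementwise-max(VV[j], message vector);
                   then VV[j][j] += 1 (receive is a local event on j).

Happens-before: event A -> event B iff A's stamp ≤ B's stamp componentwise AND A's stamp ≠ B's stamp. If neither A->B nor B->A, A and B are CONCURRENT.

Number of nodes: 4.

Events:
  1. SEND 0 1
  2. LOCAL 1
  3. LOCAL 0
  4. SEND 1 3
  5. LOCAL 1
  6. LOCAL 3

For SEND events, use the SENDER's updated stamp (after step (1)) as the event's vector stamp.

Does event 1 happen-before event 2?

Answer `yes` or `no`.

Answer: yes

Derivation:
Initial: VV[0]=[0, 0, 0, 0]
Initial: VV[1]=[0, 0, 0, 0]
Initial: VV[2]=[0, 0, 0, 0]
Initial: VV[3]=[0, 0, 0, 0]
Event 1: SEND 0->1: VV[0][0]++ -> VV[0]=[1, 0, 0, 0], msg_vec=[1, 0, 0, 0]; VV[1]=max(VV[1],msg_vec) then VV[1][1]++ -> VV[1]=[1, 1, 0, 0]
Event 2: LOCAL 1: VV[1][1]++ -> VV[1]=[1, 2, 0, 0]
Event 3: LOCAL 0: VV[0][0]++ -> VV[0]=[2, 0, 0, 0]
Event 4: SEND 1->3: VV[1][1]++ -> VV[1]=[1, 3, 0, 0], msg_vec=[1, 3, 0, 0]; VV[3]=max(VV[3],msg_vec) then VV[3][3]++ -> VV[3]=[1, 3, 0, 1]
Event 5: LOCAL 1: VV[1][1]++ -> VV[1]=[1, 4, 0, 0]
Event 6: LOCAL 3: VV[3][3]++ -> VV[3]=[1, 3, 0, 2]
Event 1 stamp: [1, 0, 0, 0]
Event 2 stamp: [1, 2, 0, 0]
[1, 0, 0, 0] <= [1, 2, 0, 0]? True. Equal? False. Happens-before: True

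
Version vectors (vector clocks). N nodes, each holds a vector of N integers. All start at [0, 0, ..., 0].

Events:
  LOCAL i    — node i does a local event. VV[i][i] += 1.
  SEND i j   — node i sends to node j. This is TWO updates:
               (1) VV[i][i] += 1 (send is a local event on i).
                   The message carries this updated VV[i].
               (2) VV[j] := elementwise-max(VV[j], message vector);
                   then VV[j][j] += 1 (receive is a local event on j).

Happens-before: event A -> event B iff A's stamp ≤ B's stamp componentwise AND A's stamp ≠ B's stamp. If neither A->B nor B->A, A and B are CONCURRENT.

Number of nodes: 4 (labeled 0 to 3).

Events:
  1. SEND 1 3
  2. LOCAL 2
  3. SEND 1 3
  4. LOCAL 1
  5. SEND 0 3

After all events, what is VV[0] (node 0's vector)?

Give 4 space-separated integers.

Answer: 1 0 0 0

Derivation:
Initial: VV[0]=[0, 0, 0, 0]
Initial: VV[1]=[0, 0, 0, 0]
Initial: VV[2]=[0, 0, 0, 0]
Initial: VV[3]=[0, 0, 0, 0]
Event 1: SEND 1->3: VV[1][1]++ -> VV[1]=[0, 1, 0, 0], msg_vec=[0, 1, 0, 0]; VV[3]=max(VV[3],msg_vec) then VV[3][3]++ -> VV[3]=[0, 1, 0, 1]
Event 2: LOCAL 2: VV[2][2]++ -> VV[2]=[0, 0, 1, 0]
Event 3: SEND 1->3: VV[1][1]++ -> VV[1]=[0, 2, 0, 0], msg_vec=[0, 2, 0, 0]; VV[3]=max(VV[3],msg_vec) then VV[3][3]++ -> VV[3]=[0, 2, 0, 2]
Event 4: LOCAL 1: VV[1][1]++ -> VV[1]=[0, 3, 0, 0]
Event 5: SEND 0->3: VV[0][0]++ -> VV[0]=[1, 0, 0, 0], msg_vec=[1, 0, 0, 0]; VV[3]=max(VV[3],msg_vec) then VV[3][3]++ -> VV[3]=[1, 2, 0, 3]
Final vectors: VV[0]=[1, 0, 0, 0]; VV[1]=[0, 3, 0, 0]; VV[2]=[0, 0, 1, 0]; VV[3]=[1, 2, 0, 3]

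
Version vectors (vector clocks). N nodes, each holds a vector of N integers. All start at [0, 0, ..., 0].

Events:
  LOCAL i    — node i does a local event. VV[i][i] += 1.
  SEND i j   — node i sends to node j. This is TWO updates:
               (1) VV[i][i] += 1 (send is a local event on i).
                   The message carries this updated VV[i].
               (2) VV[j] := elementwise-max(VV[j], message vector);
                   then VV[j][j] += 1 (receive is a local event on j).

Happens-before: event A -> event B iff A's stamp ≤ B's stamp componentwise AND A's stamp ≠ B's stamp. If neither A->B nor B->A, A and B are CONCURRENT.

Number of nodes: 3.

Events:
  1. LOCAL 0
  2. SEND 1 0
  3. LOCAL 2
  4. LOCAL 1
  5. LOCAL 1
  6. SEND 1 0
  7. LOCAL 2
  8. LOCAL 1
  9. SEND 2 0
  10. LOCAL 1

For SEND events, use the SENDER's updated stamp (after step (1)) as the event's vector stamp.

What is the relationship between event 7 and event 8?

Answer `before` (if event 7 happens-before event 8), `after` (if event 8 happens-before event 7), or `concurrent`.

Initial: VV[0]=[0, 0, 0]
Initial: VV[1]=[0, 0, 0]
Initial: VV[2]=[0, 0, 0]
Event 1: LOCAL 0: VV[0][0]++ -> VV[0]=[1, 0, 0]
Event 2: SEND 1->0: VV[1][1]++ -> VV[1]=[0, 1, 0], msg_vec=[0, 1, 0]; VV[0]=max(VV[0],msg_vec) then VV[0][0]++ -> VV[0]=[2, 1, 0]
Event 3: LOCAL 2: VV[2][2]++ -> VV[2]=[0, 0, 1]
Event 4: LOCAL 1: VV[1][1]++ -> VV[1]=[0, 2, 0]
Event 5: LOCAL 1: VV[1][1]++ -> VV[1]=[0, 3, 0]
Event 6: SEND 1->0: VV[1][1]++ -> VV[1]=[0, 4, 0], msg_vec=[0, 4, 0]; VV[0]=max(VV[0],msg_vec) then VV[0][0]++ -> VV[0]=[3, 4, 0]
Event 7: LOCAL 2: VV[2][2]++ -> VV[2]=[0, 0, 2]
Event 8: LOCAL 1: VV[1][1]++ -> VV[1]=[0, 5, 0]
Event 9: SEND 2->0: VV[2][2]++ -> VV[2]=[0, 0, 3], msg_vec=[0, 0, 3]; VV[0]=max(VV[0],msg_vec) then VV[0][0]++ -> VV[0]=[4, 4, 3]
Event 10: LOCAL 1: VV[1][1]++ -> VV[1]=[0, 6, 0]
Event 7 stamp: [0, 0, 2]
Event 8 stamp: [0, 5, 0]
[0, 0, 2] <= [0, 5, 0]? False
[0, 5, 0] <= [0, 0, 2]? False
Relation: concurrent

Answer: concurrent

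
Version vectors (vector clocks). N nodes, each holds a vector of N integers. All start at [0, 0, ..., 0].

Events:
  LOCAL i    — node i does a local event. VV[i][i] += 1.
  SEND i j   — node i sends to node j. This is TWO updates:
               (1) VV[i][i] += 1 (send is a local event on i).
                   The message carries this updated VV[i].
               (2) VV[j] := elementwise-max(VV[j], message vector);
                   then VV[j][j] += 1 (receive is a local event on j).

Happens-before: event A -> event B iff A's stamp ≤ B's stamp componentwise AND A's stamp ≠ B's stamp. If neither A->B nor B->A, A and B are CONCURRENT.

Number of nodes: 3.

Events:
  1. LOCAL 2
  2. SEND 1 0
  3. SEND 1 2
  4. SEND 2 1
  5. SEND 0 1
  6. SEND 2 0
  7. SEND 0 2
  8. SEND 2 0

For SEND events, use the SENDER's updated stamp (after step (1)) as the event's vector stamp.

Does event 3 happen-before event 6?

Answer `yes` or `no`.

Initial: VV[0]=[0, 0, 0]
Initial: VV[1]=[0, 0, 0]
Initial: VV[2]=[0, 0, 0]
Event 1: LOCAL 2: VV[2][2]++ -> VV[2]=[0, 0, 1]
Event 2: SEND 1->0: VV[1][1]++ -> VV[1]=[0, 1, 0], msg_vec=[0, 1, 0]; VV[0]=max(VV[0],msg_vec) then VV[0][0]++ -> VV[0]=[1, 1, 0]
Event 3: SEND 1->2: VV[1][1]++ -> VV[1]=[0, 2, 0], msg_vec=[0, 2, 0]; VV[2]=max(VV[2],msg_vec) then VV[2][2]++ -> VV[2]=[0, 2, 2]
Event 4: SEND 2->1: VV[2][2]++ -> VV[2]=[0, 2, 3], msg_vec=[0, 2, 3]; VV[1]=max(VV[1],msg_vec) then VV[1][1]++ -> VV[1]=[0, 3, 3]
Event 5: SEND 0->1: VV[0][0]++ -> VV[0]=[2, 1, 0], msg_vec=[2, 1, 0]; VV[1]=max(VV[1],msg_vec) then VV[1][1]++ -> VV[1]=[2, 4, 3]
Event 6: SEND 2->0: VV[2][2]++ -> VV[2]=[0, 2, 4], msg_vec=[0, 2, 4]; VV[0]=max(VV[0],msg_vec) then VV[0][0]++ -> VV[0]=[3, 2, 4]
Event 7: SEND 0->2: VV[0][0]++ -> VV[0]=[4, 2, 4], msg_vec=[4, 2, 4]; VV[2]=max(VV[2],msg_vec) then VV[2][2]++ -> VV[2]=[4, 2, 5]
Event 8: SEND 2->0: VV[2][2]++ -> VV[2]=[4, 2, 6], msg_vec=[4, 2, 6]; VV[0]=max(VV[0],msg_vec) then VV[0][0]++ -> VV[0]=[5, 2, 6]
Event 3 stamp: [0, 2, 0]
Event 6 stamp: [0, 2, 4]
[0, 2, 0] <= [0, 2, 4]? True. Equal? False. Happens-before: True

Answer: yes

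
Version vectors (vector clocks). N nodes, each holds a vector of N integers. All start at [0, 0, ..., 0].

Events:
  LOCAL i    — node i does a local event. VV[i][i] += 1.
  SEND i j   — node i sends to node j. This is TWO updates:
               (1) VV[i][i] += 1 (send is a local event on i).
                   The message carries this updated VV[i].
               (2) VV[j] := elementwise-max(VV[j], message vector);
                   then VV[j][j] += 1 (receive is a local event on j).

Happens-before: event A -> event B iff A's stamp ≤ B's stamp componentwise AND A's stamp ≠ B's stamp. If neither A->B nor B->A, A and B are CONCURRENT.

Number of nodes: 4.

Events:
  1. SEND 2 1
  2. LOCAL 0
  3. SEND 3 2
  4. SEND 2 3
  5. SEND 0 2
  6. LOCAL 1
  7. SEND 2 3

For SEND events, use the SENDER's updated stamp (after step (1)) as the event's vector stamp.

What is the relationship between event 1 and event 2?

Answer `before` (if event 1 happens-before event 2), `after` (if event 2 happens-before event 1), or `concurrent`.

Initial: VV[0]=[0, 0, 0, 0]
Initial: VV[1]=[0, 0, 0, 0]
Initial: VV[2]=[0, 0, 0, 0]
Initial: VV[3]=[0, 0, 0, 0]
Event 1: SEND 2->1: VV[2][2]++ -> VV[2]=[0, 0, 1, 0], msg_vec=[0, 0, 1, 0]; VV[1]=max(VV[1],msg_vec) then VV[1][1]++ -> VV[1]=[0, 1, 1, 0]
Event 2: LOCAL 0: VV[0][0]++ -> VV[0]=[1, 0, 0, 0]
Event 3: SEND 3->2: VV[3][3]++ -> VV[3]=[0, 0, 0, 1], msg_vec=[0, 0, 0, 1]; VV[2]=max(VV[2],msg_vec) then VV[2][2]++ -> VV[2]=[0, 0, 2, 1]
Event 4: SEND 2->3: VV[2][2]++ -> VV[2]=[0, 0, 3, 1], msg_vec=[0, 0, 3, 1]; VV[3]=max(VV[3],msg_vec) then VV[3][3]++ -> VV[3]=[0, 0, 3, 2]
Event 5: SEND 0->2: VV[0][0]++ -> VV[0]=[2, 0, 0, 0], msg_vec=[2, 0, 0, 0]; VV[2]=max(VV[2],msg_vec) then VV[2][2]++ -> VV[2]=[2, 0, 4, 1]
Event 6: LOCAL 1: VV[1][1]++ -> VV[1]=[0, 2, 1, 0]
Event 7: SEND 2->3: VV[2][2]++ -> VV[2]=[2, 0, 5, 1], msg_vec=[2, 0, 5, 1]; VV[3]=max(VV[3],msg_vec) then VV[3][3]++ -> VV[3]=[2, 0, 5, 3]
Event 1 stamp: [0, 0, 1, 0]
Event 2 stamp: [1, 0, 0, 0]
[0, 0, 1, 0] <= [1, 0, 0, 0]? False
[1, 0, 0, 0] <= [0, 0, 1, 0]? False
Relation: concurrent

Answer: concurrent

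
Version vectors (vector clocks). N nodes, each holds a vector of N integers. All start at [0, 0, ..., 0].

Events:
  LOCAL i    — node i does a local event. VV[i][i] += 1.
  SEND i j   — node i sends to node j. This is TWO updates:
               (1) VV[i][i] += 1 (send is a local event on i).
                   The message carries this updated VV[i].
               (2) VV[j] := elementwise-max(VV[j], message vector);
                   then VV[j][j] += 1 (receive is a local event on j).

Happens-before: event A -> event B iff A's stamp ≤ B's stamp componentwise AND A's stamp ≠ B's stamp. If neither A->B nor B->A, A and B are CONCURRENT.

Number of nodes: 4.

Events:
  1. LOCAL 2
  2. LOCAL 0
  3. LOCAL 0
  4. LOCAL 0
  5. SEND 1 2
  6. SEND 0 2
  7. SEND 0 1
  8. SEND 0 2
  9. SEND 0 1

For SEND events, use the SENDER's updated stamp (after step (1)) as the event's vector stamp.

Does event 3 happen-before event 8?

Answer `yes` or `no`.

Answer: yes

Derivation:
Initial: VV[0]=[0, 0, 0, 0]
Initial: VV[1]=[0, 0, 0, 0]
Initial: VV[2]=[0, 0, 0, 0]
Initial: VV[3]=[0, 0, 0, 0]
Event 1: LOCAL 2: VV[2][2]++ -> VV[2]=[0, 0, 1, 0]
Event 2: LOCAL 0: VV[0][0]++ -> VV[0]=[1, 0, 0, 0]
Event 3: LOCAL 0: VV[0][0]++ -> VV[0]=[2, 0, 0, 0]
Event 4: LOCAL 0: VV[0][0]++ -> VV[0]=[3, 0, 0, 0]
Event 5: SEND 1->2: VV[1][1]++ -> VV[1]=[0, 1, 0, 0], msg_vec=[0, 1, 0, 0]; VV[2]=max(VV[2],msg_vec) then VV[2][2]++ -> VV[2]=[0, 1, 2, 0]
Event 6: SEND 0->2: VV[0][0]++ -> VV[0]=[4, 0, 0, 0], msg_vec=[4, 0, 0, 0]; VV[2]=max(VV[2],msg_vec) then VV[2][2]++ -> VV[2]=[4, 1, 3, 0]
Event 7: SEND 0->1: VV[0][0]++ -> VV[0]=[5, 0, 0, 0], msg_vec=[5, 0, 0, 0]; VV[1]=max(VV[1],msg_vec) then VV[1][1]++ -> VV[1]=[5, 2, 0, 0]
Event 8: SEND 0->2: VV[0][0]++ -> VV[0]=[6, 0, 0, 0], msg_vec=[6, 0, 0, 0]; VV[2]=max(VV[2],msg_vec) then VV[2][2]++ -> VV[2]=[6, 1, 4, 0]
Event 9: SEND 0->1: VV[0][0]++ -> VV[0]=[7, 0, 0, 0], msg_vec=[7, 0, 0, 0]; VV[1]=max(VV[1],msg_vec) then VV[1][1]++ -> VV[1]=[7, 3, 0, 0]
Event 3 stamp: [2, 0, 0, 0]
Event 8 stamp: [6, 0, 0, 0]
[2, 0, 0, 0] <= [6, 0, 0, 0]? True. Equal? False. Happens-before: True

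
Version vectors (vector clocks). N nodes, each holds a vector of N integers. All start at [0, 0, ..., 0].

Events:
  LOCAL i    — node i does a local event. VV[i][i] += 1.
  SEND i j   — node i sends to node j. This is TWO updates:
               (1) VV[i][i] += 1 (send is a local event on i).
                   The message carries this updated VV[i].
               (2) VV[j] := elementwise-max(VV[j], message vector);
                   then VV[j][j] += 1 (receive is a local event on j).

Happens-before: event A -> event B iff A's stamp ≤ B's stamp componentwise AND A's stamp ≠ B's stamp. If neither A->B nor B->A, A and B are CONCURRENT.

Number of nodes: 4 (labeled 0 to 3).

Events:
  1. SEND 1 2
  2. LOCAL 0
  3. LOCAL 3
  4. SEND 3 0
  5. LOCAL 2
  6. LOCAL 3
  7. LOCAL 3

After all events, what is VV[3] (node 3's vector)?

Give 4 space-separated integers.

Initial: VV[0]=[0, 0, 0, 0]
Initial: VV[1]=[0, 0, 0, 0]
Initial: VV[2]=[0, 0, 0, 0]
Initial: VV[3]=[0, 0, 0, 0]
Event 1: SEND 1->2: VV[1][1]++ -> VV[1]=[0, 1, 0, 0], msg_vec=[0, 1, 0, 0]; VV[2]=max(VV[2],msg_vec) then VV[2][2]++ -> VV[2]=[0, 1, 1, 0]
Event 2: LOCAL 0: VV[0][0]++ -> VV[0]=[1, 0, 0, 0]
Event 3: LOCAL 3: VV[3][3]++ -> VV[3]=[0, 0, 0, 1]
Event 4: SEND 3->0: VV[3][3]++ -> VV[3]=[0, 0, 0, 2], msg_vec=[0, 0, 0, 2]; VV[0]=max(VV[0],msg_vec) then VV[0][0]++ -> VV[0]=[2, 0, 0, 2]
Event 5: LOCAL 2: VV[2][2]++ -> VV[2]=[0, 1, 2, 0]
Event 6: LOCAL 3: VV[3][3]++ -> VV[3]=[0, 0, 0, 3]
Event 7: LOCAL 3: VV[3][3]++ -> VV[3]=[0, 0, 0, 4]
Final vectors: VV[0]=[2, 0, 0, 2]; VV[1]=[0, 1, 0, 0]; VV[2]=[0, 1, 2, 0]; VV[3]=[0, 0, 0, 4]

Answer: 0 0 0 4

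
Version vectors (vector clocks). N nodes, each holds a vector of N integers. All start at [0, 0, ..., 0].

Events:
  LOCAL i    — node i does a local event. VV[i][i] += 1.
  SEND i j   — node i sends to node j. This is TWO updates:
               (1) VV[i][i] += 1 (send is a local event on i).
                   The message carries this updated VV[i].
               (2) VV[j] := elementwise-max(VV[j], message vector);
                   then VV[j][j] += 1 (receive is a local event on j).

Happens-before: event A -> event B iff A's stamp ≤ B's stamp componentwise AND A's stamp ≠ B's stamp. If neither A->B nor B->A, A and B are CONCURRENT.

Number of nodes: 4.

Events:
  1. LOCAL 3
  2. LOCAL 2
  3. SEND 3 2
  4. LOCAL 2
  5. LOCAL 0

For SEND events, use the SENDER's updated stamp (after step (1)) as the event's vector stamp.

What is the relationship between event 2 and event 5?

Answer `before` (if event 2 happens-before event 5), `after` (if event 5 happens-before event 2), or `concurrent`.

Answer: concurrent

Derivation:
Initial: VV[0]=[0, 0, 0, 0]
Initial: VV[1]=[0, 0, 0, 0]
Initial: VV[2]=[0, 0, 0, 0]
Initial: VV[3]=[0, 0, 0, 0]
Event 1: LOCAL 3: VV[3][3]++ -> VV[3]=[0, 0, 0, 1]
Event 2: LOCAL 2: VV[2][2]++ -> VV[2]=[0, 0, 1, 0]
Event 3: SEND 3->2: VV[3][3]++ -> VV[3]=[0, 0, 0, 2], msg_vec=[0, 0, 0, 2]; VV[2]=max(VV[2],msg_vec) then VV[2][2]++ -> VV[2]=[0, 0, 2, 2]
Event 4: LOCAL 2: VV[2][2]++ -> VV[2]=[0, 0, 3, 2]
Event 5: LOCAL 0: VV[0][0]++ -> VV[0]=[1, 0, 0, 0]
Event 2 stamp: [0, 0, 1, 0]
Event 5 stamp: [1, 0, 0, 0]
[0, 0, 1, 0] <= [1, 0, 0, 0]? False
[1, 0, 0, 0] <= [0, 0, 1, 0]? False
Relation: concurrent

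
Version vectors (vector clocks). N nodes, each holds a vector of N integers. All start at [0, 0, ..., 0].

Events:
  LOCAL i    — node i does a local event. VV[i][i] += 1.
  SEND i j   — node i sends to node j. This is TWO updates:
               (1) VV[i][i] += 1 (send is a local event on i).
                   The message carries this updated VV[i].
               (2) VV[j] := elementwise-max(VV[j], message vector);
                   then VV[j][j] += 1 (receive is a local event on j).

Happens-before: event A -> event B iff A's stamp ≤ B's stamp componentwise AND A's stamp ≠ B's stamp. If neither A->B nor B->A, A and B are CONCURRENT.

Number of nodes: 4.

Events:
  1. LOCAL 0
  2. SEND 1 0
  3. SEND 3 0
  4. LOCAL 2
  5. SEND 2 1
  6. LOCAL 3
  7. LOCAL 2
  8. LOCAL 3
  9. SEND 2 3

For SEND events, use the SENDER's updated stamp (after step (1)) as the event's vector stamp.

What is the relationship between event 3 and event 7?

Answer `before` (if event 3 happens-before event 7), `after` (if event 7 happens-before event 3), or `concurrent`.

Initial: VV[0]=[0, 0, 0, 0]
Initial: VV[1]=[0, 0, 0, 0]
Initial: VV[2]=[0, 0, 0, 0]
Initial: VV[3]=[0, 0, 0, 0]
Event 1: LOCAL 0: VV[0][0]++ -> VV[0]=[1, 0, 0, 0]
Event 2: SEND 1->0: VV[1][1]++ -> VV[1]=[0, 1, 0, 0], msg_vec=[0, 1, 0, 0]; VV[0]=max(VV[0],msg_vec) then VV[0][0]++ -> VV[0]=[2, 1, 0, 0]
Event 3: SEND 3->0: VV[3][3]++ -> VV[3]=[0, 0, 0, 1], msg_vec=[0, 0, 0, 1]; VV[0]=max(VV[0],msg_vec) then VV[0][0]++ -> VV[0]=[3, 1, 0, 1]
Event 4: LOCAL 2: VV[2][2]++ -> VV[2]=[0, 0, 1, 0]
Event 5: SEND 2->1: VV[2][2]++ -> VV[2]=[0, 0, 2, 0], msg_vec=[0, 0, 2, 0]; VV[1]=max(VV[1],msg_vec) then VV[1][1]++ -> VV[1]=[0, 2, 2, 0]
Event 6: LOCAL 3: VV[3][3]++ -> VV[3]=[0, 0, 0, 2]
Event 7: LOCAL 2: VV[2][2]++ -> VV[2]=[0, 0, 3, 0]
Event 8: LOCAL 3: VV[3][3]++ -> VV[3]=[0, 0, 0, 3]
Event 9: SEND 2->3: VV[2][2]++ -> VV[2]=[0, 0, 4, 0], msg_vec=[0, 0, 4, 0]; VV[3]=max(VV[3],msg_vec) then VV[3][3]++ -> VV[3]=[0, 0, 4, 4]
Event 3 stamp: [0, 0, 0, 1]
Event 7 stamp: [0, 0, 3, 0]
[0, 0, 0, 1] <= [0, 0, 3, 0]? False
[0, 0, 3, 0] <= [0, 0, 0, 1]? False
Relation: concurrent

Answer: concurrent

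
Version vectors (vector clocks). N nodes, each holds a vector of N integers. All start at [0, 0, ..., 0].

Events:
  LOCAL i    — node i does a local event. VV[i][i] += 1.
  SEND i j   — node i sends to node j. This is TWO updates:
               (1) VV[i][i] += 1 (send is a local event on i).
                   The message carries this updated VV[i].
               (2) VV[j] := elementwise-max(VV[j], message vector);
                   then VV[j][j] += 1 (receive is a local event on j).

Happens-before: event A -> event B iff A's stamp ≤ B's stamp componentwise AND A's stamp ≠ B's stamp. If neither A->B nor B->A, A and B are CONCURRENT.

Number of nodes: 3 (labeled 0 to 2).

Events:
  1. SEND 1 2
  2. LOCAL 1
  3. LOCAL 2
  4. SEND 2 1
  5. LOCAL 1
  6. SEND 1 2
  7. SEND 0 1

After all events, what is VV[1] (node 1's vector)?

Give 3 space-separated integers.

Answer: 1 6 3

Derivation:
Initial: VV[0]=[0, 0, 0]
Initial: VV[1]=[0, 0, 0]
Initial: VV[2]=[0, 0, 0]
Event 1: SEND 1->2: VV[1][1]++ -> VV[1]=[0, 1, 0], msg_vec=[0, 1, 0]; VV[2]=max(VV[2],msg_vec) then VV[2][2]++ -> VV[2]=[0, 1, 1]
Event 2: LOCAL 1: VV[1][1]++ -> VV[1]=[0, 2, 0]
Event 3: LOCAL 2: VV[2][2]++ -> VV[2]=[0, 1, 2]
Event 4: SEND 2->1: VV[2][2]++ -> VV[2]=[0, 1, 3], msg_vec=[0, 1, 3]; VV[1]=max(VV[1],msg_vec) then VV[1][1]++ -> VV[1]=[0, 3, 3]
Event 5: LOCAL 1: VV[1][1]++ -> VV[1]=[0, 4, 3]
Event 6: SEND 1->2: VV[1][1]++ -> VV[1]=[0, 5, 3], msg_vec=[0, 5, 3]; VV[2]=max(VV[2],msg_vec) then VV[2][2]++ -> VV[2]=[0, 5, 4]
Event 7: SEND 0->1: VV[0][0]++ -> VV[0]=[1, 0, 0], msg_vec=[1, 0, 0]; VV[1]=max(VV[1],msg_vec) then VV[1][1]++ -> VV[1]=[1, 6, 3]
Final vectors: VV[0]=[1, 0, 0]; VV[1]=[1, 6, 3]; VV[2]=[0, 5, 4]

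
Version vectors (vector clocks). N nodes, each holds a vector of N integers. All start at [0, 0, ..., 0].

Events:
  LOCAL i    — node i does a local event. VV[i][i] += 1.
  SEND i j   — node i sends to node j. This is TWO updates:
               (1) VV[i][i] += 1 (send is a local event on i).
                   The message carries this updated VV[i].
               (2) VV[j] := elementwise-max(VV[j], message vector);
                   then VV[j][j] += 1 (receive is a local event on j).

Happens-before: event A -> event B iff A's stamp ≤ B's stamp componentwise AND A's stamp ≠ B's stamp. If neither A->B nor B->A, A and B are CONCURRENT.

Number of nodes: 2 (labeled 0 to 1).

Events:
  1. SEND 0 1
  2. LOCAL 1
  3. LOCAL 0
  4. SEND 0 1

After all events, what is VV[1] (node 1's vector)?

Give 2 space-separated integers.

Answer: 3 3

Derivation:
Initial: VV[0]=[0, 0]
Initial: VV[1]=[0, 0]
Event 1: SEND 0->1: VV[0][0]++ -> VV[0]=[1, 0], msg_vec=[1, 0]; VV[1]=max(VV[1],msg_vec) then VV[1][1]++ -> VV[1]=[1, 1]
Event 2: LOCAL 1: VV[1][1]++ -> VV[1]=[1, 2]
Event 3: LOCAL 0: VV[0][0]++ -> VV[0]=[2, 0]
Event 4: SEND 0->1: VV[0][0]++ -> VV[0]=[3, 0], msg_vec=[3, 0]; VV[1]=max(VV[1],msg_vec) then VV[1][1]++ -> VV[1]=[3, 3]
Final vectors: VV[0]=[3, 0]; VV[1]=[3, 3]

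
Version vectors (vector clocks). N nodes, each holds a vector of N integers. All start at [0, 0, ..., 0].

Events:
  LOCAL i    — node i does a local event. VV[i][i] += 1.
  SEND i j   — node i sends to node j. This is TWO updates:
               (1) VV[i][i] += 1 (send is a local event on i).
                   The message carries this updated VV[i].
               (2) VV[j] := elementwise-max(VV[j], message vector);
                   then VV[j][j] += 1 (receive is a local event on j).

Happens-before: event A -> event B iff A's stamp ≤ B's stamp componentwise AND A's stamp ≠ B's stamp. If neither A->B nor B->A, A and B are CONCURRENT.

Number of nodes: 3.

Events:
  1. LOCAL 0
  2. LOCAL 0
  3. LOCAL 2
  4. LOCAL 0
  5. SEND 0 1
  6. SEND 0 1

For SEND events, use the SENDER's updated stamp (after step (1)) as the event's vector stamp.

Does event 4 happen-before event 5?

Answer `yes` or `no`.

Answer: yes

Derivation:
Initial: VV[0]=[0, 0, 0]
Initial: VV[1]=[0, 0, 0]
Initial: VV[2]=[0, 0, 0]
Event 1: LOCAL 0: VV[0][0]++ -> VV[0]=[1, 0, 0]
Event 2: LOCAL 0: VV[0][0]++ -> VV[0]=[2, 0, 0]
Event 3: LOCAL 2: VV[2][2]++ -> VV[2]=[0, 0, 1]
Event 4: LOCAL 0: VV[0][0]++ -> VV[0]=[3, 0, 0]
Event 5: SEND 0->1: VV[0][0]++ -> VV[0]=[4, 0, 0], msg_vec=[4, 0, 0]; VV[1]=max(VV[1],msg_vec) then VV[1][1]++ -> VV[1]=[4, 1, 0]
Event 6: SEND 0->1: VV[0][0]++ -> VV[0]=[5, 0, 0], msg_vec=[5, 0, 0]; VV[1]=max(VV[1],msg_vec) then VV[1][1]++ -> VV[1]=[5, 2, 0]
Event 4 stamp: [3, 0, 0]
Event 5 stamp: [4, 0, 0]
[3, 0, 0] <= [4, 0, 0]? True. Equal? False. Happens-before: True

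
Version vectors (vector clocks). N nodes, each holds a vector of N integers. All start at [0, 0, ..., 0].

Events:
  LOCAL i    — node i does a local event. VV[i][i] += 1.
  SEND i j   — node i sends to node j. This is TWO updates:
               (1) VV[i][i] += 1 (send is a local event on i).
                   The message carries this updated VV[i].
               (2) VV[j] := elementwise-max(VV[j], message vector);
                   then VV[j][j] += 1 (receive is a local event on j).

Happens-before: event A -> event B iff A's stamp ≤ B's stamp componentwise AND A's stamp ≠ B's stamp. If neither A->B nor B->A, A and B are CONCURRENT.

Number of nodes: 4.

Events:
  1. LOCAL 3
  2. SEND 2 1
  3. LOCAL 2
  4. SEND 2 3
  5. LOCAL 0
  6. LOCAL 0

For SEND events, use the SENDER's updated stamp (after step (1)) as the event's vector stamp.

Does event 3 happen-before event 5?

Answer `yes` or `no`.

Answer: no

Derivation:
Initial: VV[0]=[0, 0, 0, 0]
Initial: VV[1]=[0, 0, 0, 0]
Initial: VV[2]=[0, 0, 0, 0]
Initial: VV[3]=[0, 0, 0, 0]
Event 1: LOCAL 3: VV[3][3]++ -> VV[3]=[0, 0, 0, 1]
Event 2: SEND 2->1: VV[2][2]++ -> VV[2]=[0, 0, 1, 0], msg_vec=[0, 0, 1, 0]; VV[1]=max(VV[1],msg_vec) then VV[1][1]++ -> VV[1]=[0, 1, 1, 0]
Event 3: LOCAL 2: VV[2][2]++ -> VV[2]=[0, 0, 2, 0]
Event 4: SEND 2->3: VV[2][2]++ -> VV[2]=[0, 0, 3, 0], msg_vec=[0, 0, 3, 0]; VV[3]=max(VV[3],msg_vec) then VV[3][3]++ -> VV[3]=[0, 0, 3, 2]
Event 5: LOCAL 0: VV[0][0]++ -> VV[0]=[1, 0, 0, 0]
Event 6: LOCAL 0: VV[0][0]++ -> VV[0]=[2, 0, 0, 0]
Event 3 stamp: [0, 0, 2, 0]
Event 5 stamp: [1, 0, 0, 0]
[0, 0, 2, 0] <= [1, 0, 0, 0]? False. Equal? False. Happens-before: False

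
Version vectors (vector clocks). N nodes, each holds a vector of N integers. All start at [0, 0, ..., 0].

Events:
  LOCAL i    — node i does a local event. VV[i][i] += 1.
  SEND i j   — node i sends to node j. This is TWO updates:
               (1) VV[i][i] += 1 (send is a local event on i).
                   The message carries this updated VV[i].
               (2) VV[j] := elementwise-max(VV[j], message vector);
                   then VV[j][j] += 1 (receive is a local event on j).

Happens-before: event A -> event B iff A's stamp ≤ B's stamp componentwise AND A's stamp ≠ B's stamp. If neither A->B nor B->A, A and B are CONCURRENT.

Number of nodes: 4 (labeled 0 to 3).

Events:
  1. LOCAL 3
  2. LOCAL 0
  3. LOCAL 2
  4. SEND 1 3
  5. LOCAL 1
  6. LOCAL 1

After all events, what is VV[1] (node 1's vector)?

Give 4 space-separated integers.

Answer: 0 3 0 0

Derivation:
Initial: VV[0]=[0, 0, 0, 0]
Initial: VV[1]=[0, 0, 0, 0]
Initial: VV[2]=[0, 0, 0, 0]
Initial: VV[3]=[0, 0, 0, 0]
Event 1: LOCAL 3: VV[3][3]++ -> VV[3]=[0, 0, 0, 1]
Event 2: LOCAL 0: VV[0][0]++ -> VV[0]=[1, 0, 0, 0]
Event 3: LOCAL 2: VV[2][2]++ -> VV[2]=[0, 0, 1, 0]
Event 4: SEND 1->3: VV[1][1]++ -> VV[1]=[0, 1, 0, 0], msg_vec=[0, 1, 0, 0]; VV[3]=max(VV[3],msg_vec) then VV[3][3]++ -> VV[3]=[0, 1, 0, 2]
Event 5: LOCAL 1: VV[1][1]++ -> VV[1]=[0, 2, 0, 0]
Event 6: LOCAL 1: VV[1][1]++ -> VV[1]=[0, 3, 0, 0]
Final vectors: VV[0]=[1, 0, 0, 0]; VV[1]=[0, 3, 0, 0]; VV[2]=[0, 0, 1, 0]; VV[3]=[0, 1, 0, 2]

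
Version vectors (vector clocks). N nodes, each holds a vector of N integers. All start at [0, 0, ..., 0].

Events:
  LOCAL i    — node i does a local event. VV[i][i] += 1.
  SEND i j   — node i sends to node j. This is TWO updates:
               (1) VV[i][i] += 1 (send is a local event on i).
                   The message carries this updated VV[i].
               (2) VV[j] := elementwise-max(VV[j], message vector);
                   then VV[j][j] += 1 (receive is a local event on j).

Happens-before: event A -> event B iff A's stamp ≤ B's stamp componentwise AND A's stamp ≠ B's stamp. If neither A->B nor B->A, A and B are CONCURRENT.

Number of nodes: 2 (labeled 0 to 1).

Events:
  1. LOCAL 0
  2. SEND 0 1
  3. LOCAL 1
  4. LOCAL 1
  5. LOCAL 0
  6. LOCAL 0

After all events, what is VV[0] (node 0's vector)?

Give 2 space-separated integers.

Initial: VV[0]=[0, 0]
Initial: VV[1]=[0, 0]
Event 1: LOCAL 0: VV[0][0]++ -> VV[0]=[1, 0]
Event 2: SEND 0->1: VV[0][0]++ -> VV[0]=[2, 0], msg_vec=[2, 0]; VV[1]=max(VV[1],msg_vec) then VV[1][1]++ -> VV[1]=[2, 1]
Event 3: LOCAL 1: VV[1][1]++ -> VV[1]=[2, 2]
Event 4: LOCAL 1: VV[1][1]++ -> VV[1]=[2, 3]
Event 5: LOCAL 0: VV[0][0]++ -> VV[0]=[3, 0]
Event 6: LOCAL 0: VV[0][0]++ -> VV[0]=[4, 0]
Final vectors: VV[0]=[4, 0]; VV[1]=[2, 3]

Answer: 4 0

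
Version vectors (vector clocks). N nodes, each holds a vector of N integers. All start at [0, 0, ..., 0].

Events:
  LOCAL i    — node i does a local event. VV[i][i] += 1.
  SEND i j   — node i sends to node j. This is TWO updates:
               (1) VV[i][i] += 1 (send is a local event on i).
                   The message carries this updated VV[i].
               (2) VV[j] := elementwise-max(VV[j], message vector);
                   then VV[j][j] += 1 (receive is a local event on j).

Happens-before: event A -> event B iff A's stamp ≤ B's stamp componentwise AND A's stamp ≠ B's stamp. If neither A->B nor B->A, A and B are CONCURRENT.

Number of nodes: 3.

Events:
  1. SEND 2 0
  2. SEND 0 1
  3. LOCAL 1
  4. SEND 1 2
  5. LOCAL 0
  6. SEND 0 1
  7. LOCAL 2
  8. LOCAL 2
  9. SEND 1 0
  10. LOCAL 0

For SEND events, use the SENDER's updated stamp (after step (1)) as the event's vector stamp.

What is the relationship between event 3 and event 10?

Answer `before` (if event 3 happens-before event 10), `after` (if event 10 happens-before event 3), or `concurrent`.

Initial: VV[0]=[0, 0, 0]
Initial: VV[1]=[0, 0, 0]
Initial: VV[2]=[0, 0, 0]
Event 1: SEND 2->0: VV[2][2]++ -> VV[2]=[0, 0, 1], msg_vec=[0, 0, 1]; VV[0]=max(VV[0],msg_vec) then VV[0][0]++ -> VV[0]=[1, 0, 1]
Event 2: SEND 0->1: VV[0][0]++ -> VV[0]=[2, 0, 1], msg_vec=[2, 0, 1]; VV[1]=max(VV[1],msg_vec) then VV[1][1]++ -> VV[1]=[2, 1, 1]
Event 3: LOCAL 1: VV[1][1]++ -> VV[1]=[2, 2, 1]
Event 4: SEND 1->2: VV[1][1]++ -> VV[1]=[2, 3, 1], msg_vec=[2, 3, 1]; VV[2]=max(VV[2],msg_vec) then VV[2][2]++ -> VV[2]=[2, 3, 2]
Event 5: LOCAL 0: VV[0][0]++ -> VV[0]=[3, 0, 1]
Event 6: SEND 0->1: VV[0][0]++ -> VV[0]=[4, 0, 1], msg_vec=[4, 0, 1]; VV[1]=max(VV[1],msg_vec) then VV[1][1]++ -> VV[1]=[4, 4, 1]
Event 7: LOCAL 2: VV[2][2]++ -> VV[2]=[2, 3, 3]
Event 8: LOCAL 2: VV[2][2]++ -> VV[2]=[2, 3, 4]
Event 9: SEND 1->0: VV[1][1]++ -> VV[1]=[4, 5, 1], msg_vec=[4, 5, 1]; VV[0]=max(VV[0],msg_vec) then VV[0][0]++ -> VV[0]=[5, 5, 1]
Event 10: LOCAL 0: VV[0][0]++ -> VV[0]=[6, 5, 1]
Event 3 stamp: [2, 2, 1]
Event 10 stamp: [6, 5, 1]
[2, 2, 1] <= [6, 5, 1]? True
[6, 5, 1] <= [2, 2, 1]? False
Relation: before

Answer: before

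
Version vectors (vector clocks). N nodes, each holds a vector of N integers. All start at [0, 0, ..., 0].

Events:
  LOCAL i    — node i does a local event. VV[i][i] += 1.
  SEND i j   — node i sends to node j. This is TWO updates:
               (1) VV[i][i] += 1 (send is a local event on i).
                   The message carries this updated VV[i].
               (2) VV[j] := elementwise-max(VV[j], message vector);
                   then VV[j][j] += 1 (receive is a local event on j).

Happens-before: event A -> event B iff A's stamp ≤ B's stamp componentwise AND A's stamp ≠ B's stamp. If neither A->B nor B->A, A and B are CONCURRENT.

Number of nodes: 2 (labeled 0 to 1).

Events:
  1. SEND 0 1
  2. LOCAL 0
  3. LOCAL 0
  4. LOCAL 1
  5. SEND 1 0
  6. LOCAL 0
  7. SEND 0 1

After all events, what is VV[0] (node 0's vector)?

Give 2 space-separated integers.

Initial: VV[0]=[0, 0]
Initial: VV[1]=[0, 0]
Event 1: SEND 0->1: VV[0][0]++ -> VV[0]=[1, 0], msg_vec=[1, 0]; VV[1]=max(VV[1],msg_vec) then VV[1][1]++ -> VV[1]=[1, 1]
Event 2: LOCAL 0: VV[0][0]++ -> VV[0]=[2, 0]
Event 3: LOCAL 0: VV[0][0]++ -> VV[0]=[3, 0]
Event 4: LOCAL 1: VV[1][1]++ -> VV[1]=[1, 2]
Event 5: SEND 1->0: VV[1][1]++ -> VV[1]=[1, 3], msg_vec=[1, 3]; VV[0]=max(VV[0],msg_vec) then VV[0][0]++ -> VV[0]=[4, 3]
Event 6: LOCAL 0: VV[0][0]++ -> VV[0]=[5, 3]
Event 7: SEND 0->1: VV[0][0]++ -> VV[0]=[6, 3], msg_vec=[6, 3]; VV[1]=max(VV[1],msg_vec) then VV[1][1]++ -> VV[1]=[6, 4]
Final vectors: VV[0]=[6, 3]; VV[1]=[6, 4]

Answer: 6 3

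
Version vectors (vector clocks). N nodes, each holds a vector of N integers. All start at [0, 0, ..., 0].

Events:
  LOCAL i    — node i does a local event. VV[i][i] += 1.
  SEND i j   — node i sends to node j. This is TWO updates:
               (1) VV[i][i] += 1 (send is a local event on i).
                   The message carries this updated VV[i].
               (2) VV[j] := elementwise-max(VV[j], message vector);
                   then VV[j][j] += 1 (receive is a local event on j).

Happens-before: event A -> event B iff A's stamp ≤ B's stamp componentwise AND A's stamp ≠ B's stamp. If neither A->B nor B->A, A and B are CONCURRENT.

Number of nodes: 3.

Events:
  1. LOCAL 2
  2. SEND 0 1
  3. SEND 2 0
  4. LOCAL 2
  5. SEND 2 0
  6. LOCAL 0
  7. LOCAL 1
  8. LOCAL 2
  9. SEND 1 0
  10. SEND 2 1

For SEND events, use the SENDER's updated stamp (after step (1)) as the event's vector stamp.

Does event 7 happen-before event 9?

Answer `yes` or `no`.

Initial: VV[0]=[0, 0, 0]
Initial: VV[1]=[0, 0, 0]
Initial: VV[2]=[0, 0, 0]
Event 1: LOCAL 2: VV[2][2]++ -> VV[2]=[0, 0, 1]
Event 2: SEND 0->1: VV[0][0]++ -> VV[0]=[1, 0, 0], msg_vec=[1, 0, 0]; VV[1]=max(VV[1],msg_vec) then VV[1][1]++ -> VV[1]=[1, 1, 0]
Event 3: SEND 2->0: VV[2][2]++ -> VV[2]=[0, 0, 2], msg_vec=[0, 0, 2]; VV[0]=max(VV[0],msg_vec) then VV[0][0]++ -> VV[0]=[2, 0, 2]
Event 4: LOCAL 2: VV[2][2]++ -> VV[2]=[0, 0, 3]
Event 5: SEND 2->0: VV[2][2]++ -> VV[2]=[0, 0, 4], msg_vec=[0, 0, 4]; VV[0]=max(VV[0],msg_vec) then VV[0][0]++ -> VV[0]=[3, 0, 4]
Event 6: LOCAL 0: VV[0][0]++ -> VV[0]=[4, 0, 4]
Event 7: LOCAL 1: VV[1][1]++ -> VV[1]=[1, 2, 0]
Event 8: LOCAL 2: VV[2][2]++ -> VV[2]=[0, 0, 5]
Event 9: SEND 1->0: VV[1][1]++ -> VV[1]=[1, 3, 0], msg_vec=[1, 3, 0]; VV[0]=max(VV[0],msg_vec) then VV[0][0]++ -> VV[0]=[5, 3, 4]
Event 10: SEND 2->1: VV[2][2]++ -> VV[2]=[0, 0, 6], msg_vec=[0, 0, 6]; VV[1]=max(VV[1],msg_vec) then VV[1][1]++ -> VV[1]=[1, 4, 6]
Event 7 stamp: [1, 2, 0]
Event 9 stamp: [1, 3, 0]
[1, 2, 0] <= [1, 3, 0]? True. Equal? False. Happens-before: True

Answer: yes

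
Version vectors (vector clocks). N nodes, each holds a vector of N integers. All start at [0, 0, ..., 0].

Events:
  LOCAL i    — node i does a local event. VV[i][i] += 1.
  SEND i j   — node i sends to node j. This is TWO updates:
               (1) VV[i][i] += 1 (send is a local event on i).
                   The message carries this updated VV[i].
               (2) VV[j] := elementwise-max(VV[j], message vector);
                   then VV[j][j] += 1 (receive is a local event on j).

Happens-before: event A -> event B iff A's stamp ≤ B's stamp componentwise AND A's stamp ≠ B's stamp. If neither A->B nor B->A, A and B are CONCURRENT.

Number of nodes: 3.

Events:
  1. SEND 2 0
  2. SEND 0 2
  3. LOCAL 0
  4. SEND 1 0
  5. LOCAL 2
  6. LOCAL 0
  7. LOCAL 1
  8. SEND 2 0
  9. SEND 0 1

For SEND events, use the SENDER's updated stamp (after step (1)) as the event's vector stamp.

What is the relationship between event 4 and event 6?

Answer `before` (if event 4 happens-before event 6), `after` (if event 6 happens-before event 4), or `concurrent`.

Initial: VV[0]=[0, 0, 0]
Initial: VV[1]=[0, 0, 0]
Initial: VV[2]=[0, 0, 0]
Event 1: SEND 2->0: VV[2][2]++ -> VV[2]=[0, 0, 1], msg_vec=[0, 0, 1]; VV[0]=max(VV[0],msg_vec) then VV[0][0]++ -> VV[0]=[1, 0, 1]
Event 2: SEND 0->2: VV[0][0]++ -> VV[0]=[2, 0, 1], msg_vec=[2, 0, 1]; VV[2]=max(VV[2],msg_vec) then VV[2][2]++ -> VV[2]=[2, 0, 2]
Event 3: LOCAL 0: VV[0][0]++ -> VV[0]=[3, 0, 1]
Event 4: SEND 1->0: VV[1][1]++ -> VV[1]=[0, 1, 0], msg_vec=[0, 1, 0]; VV[0]=max(VV[0],msg_vec) then VV[0][0]++ -> VV[0]=[4, 1, 1]
Event 5: LOCAL 2: VV[2][2]++ -> VV[2]=[2, 0, 3]
Event 6: LOCAL 0: VV[0][0]++ -> VV[0]=[5, 1, 1]
Event 7: LOCAL 1: VV[1][1]++ -> VV[1]=[0, 2, 0]
Event 8: SEND 2->0: VV[2][2]++ -> VV[2]=[2, 0, 4], msg_vec=[2, 0, 4]; VV[0]=max(VV[0],msg_vec) then VV[0][0]++ -> VV[0]=[6, 1, 4]
Event 9: SEND 0->1: VV[0][0]++ -> VV[0]=[7, 1, 4], msg_vec=[7, 1, 4]; VV[1]=max(VV[1],msg_vec) then VV[1][1]++ -> VV[1]=[7, 3, 4]
Event 4 stamp: [0, 1, 0]
Event 6 stamp: [5, 1, 1]
[0, 1, 0] <= [5, 1, 1]? True
[5, 1, 1] <= [0, 1, 0]? False
Relation: before

Answer: before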